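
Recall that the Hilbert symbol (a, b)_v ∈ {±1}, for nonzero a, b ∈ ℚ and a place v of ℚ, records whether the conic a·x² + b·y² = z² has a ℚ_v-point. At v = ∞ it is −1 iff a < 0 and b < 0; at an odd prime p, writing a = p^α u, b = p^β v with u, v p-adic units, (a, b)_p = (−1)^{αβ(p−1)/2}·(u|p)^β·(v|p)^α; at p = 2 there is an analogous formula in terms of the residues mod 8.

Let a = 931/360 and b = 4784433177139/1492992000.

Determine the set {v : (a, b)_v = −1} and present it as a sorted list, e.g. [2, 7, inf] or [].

(a, b) ≡ (190, 95) mod (ℚ^×)²; places V = {2, 3, 5, 7, 11, 19, ∞}.
(a,b)_5: α=-1, u≡3; β=-3, v≡4 (mod 5); (3|5)=-1, (4|5)=+1; sign (−1)^0·-1^-3·+1^-1 = -1.
(a,b)_∞: sgn(190)=+, sgn(95)=+, so +1.
(a,b)_7: α=2, u≡4; β=8, v≡4 (mod 7); (4|7)=+1, (4|7)=+1; sign (−1)^0·+1^8·+1^2 = +1.
(a,b)_3: α=-2, u≡1; β=-6, v≡2 (mod 3); (1|3)=+1, (2|3)=-1; sign (−1)^0·+1^-6·-1^-2 = +1.
(a,b)_11: α=0, u≡5; β=2, v≡2 (mod 11); (5|11)=+1, (2|11)=-1; sign (−1)^0·+1^2·-1^0 = +1.
(a,b)_2: α=-3, β=-14; u≡7, v≡7 (mod 8); ε(u)ε(v)=1·1, αω(v)=-3·0, βω(u)=-14·0; sum ≡ 1  ⇒  -1.
(a,b)_19: α=1, u≡8; β=3, v≡16 (mod 19); (8|19)=-1, (16|19)=+1; sign (−1)^1·-1^3·+1^1 = +1.
|Ram(190, 95)| = 2, even; anisotropic at {2, 5}.

[2, 5]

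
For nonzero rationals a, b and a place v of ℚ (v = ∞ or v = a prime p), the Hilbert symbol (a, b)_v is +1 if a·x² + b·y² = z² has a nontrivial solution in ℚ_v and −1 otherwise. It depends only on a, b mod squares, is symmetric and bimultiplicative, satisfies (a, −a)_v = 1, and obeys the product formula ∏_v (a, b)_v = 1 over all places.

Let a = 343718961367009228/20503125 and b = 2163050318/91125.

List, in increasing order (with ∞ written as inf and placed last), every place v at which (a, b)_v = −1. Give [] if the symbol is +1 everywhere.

[2, 11, 13, 17, 23, 29]

Mod squares: a ≡ 3335, b ≡ 24310. Check v ∈ {∞, 2, 3, 5, 7, 11, 13, 17, 23, 29}.
v=3: a=3^-8·(≡2), b=3^-6·(≡1) mod 3; (2|3)=-1, (1|3)=+1; (−1)^{-8·-6·1}·(-1)^-6·(+1)^-8 = +1.
v=5: a=5^-5·(≡3), b=5^-3·(≡2) mod 5; (3|5)=-1, (2|5)=-1; (−1)^{-5·-3·2}·(-1)^-3·(-1)^-5 = +1.
v=∞: 3335 > 0 and 24310 > 0  ⇒  (a,b)_∞ = +1.
v=11: a=11^2·(≡8), b=11^1·(≡10) mod 11; (8|11)=-1, (10|11)=-1; (−1)^{2·1·5}·(-1)^1·(-1)^2 = -1.
v=13: a=13^2·(≡11), b=13^1·(≡7) mod 13; (11|13)=-1, (7|13)=-1; (−1)^{2·1·6}·(-1)^1·(-1)^2 = -1.
v=23: a=23^3·(≡5), b=23^2·(≡21) mod 23; (5|23)=-1, (21|23)=-1; (−1)^{3·2·11}·(-1)^2·(-1)^3 = -1.
v=2: v_2(a)=2, v_2(b)=1; units ≡ 7, 3 (mod 8); ε·ε+αω+βω = 1·1+2·1+1·0 ≡ 1  ⇒  (a,b)_2 = -1.
v=17: a=17^2·(≡7), b=17^1·(≡4) mod 17; (7|17)=-1, (4|17)=+1; (−1)^{2·1·8}·(-1)^1·(+1)^2 = -1.
v=29: a=29^3·(≡24), b=29^2·(≡19) mod 29; (24|29)=+1, (19|29)=-1; (−1)^{3·2·14}·(+1)^2·(-1)^3 = -1.
v=7: a=7^2·(≡5), b=7^0·(≡5) mod 7; (5|7)=-1, (5|7)=-1; (−1)^{2·0·3}·(-1)^0·(-1)^2 = +1.
(3335, 24310 / ℚ) ramifies at {2, 11, 13, 17, 23, 29}: a division algebra.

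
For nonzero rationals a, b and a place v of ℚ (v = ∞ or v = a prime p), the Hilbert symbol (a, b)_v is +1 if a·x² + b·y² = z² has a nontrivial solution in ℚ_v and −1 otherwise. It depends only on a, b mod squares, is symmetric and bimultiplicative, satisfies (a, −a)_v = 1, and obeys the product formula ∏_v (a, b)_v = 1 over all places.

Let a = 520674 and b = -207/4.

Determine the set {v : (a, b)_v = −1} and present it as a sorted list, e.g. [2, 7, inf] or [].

[7, 11]

(a, b) ≡ (10626, -23) mod (ℚ^×)²; places V = {2, 3, 7, 11, 23, ∞}.
(a,b)_2: α=1, β=-2; u≡1, v≡1 (mod 8); ε(u)ε(v)=0·0, αω(v)=1·0, βω(u)=-2·0; sum ≡ 0  ⇒  +1.
(a,b)_11: α=1, u≡1; β=0, v≡6 (mod 11); (1|11)=+1, (6|11)=-1; sign (−1)^0·+1^0·-1^1 = -1.
(a,b)_23: α=1, u≡6; β=1, v≡15 (mod 23); (6|23)=+1, (15|23)=-1; sign (−1)^1·+1^1·-1^1 = +1.
(a,b)_∞: sgn(10626)=+, sgn(-23)=−, so +1.
(a,b)_3: α=1, u≡2; β=2, v≡1 (mod 3); (2|3)=-1, (1|3)=+1; sign (−1)^0·-1^2·+1^1 = +1.
(a,b)_7: α=3, u≡6; β=0, v≡6 (mod 7); (6|7)=-1, (6|7)=-1; sign (−1)^0·-1^0·-1^3 = -1.
|Ram(10626, -23)| = 2, even; anisotropic at {7, 11}.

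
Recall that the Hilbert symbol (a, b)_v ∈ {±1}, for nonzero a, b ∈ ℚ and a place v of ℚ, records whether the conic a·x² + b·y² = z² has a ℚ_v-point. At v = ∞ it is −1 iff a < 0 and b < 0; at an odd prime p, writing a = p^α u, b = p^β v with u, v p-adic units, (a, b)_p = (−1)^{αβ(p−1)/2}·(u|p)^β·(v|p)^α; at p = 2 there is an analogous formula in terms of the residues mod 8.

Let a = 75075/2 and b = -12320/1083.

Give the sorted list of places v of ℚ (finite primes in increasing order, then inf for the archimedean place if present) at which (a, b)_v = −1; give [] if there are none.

[3, 11]

(a, b) ≡ (6006, -2310) mod (ℚ^×)²; places V = {2, 3, 5, 7, 11, 13, 19, ∞}.
(a,b)_19: α=0, u≡3; β=-2, v≡10 (mod 19); (3|19)=-1, (10|19)=-1; sign (−1)^0·-1^-2·-1^0 = +1.
(a,b)_2: α=-1, β=5; u≡3, v≡5 (mod 8); ε(u)ε(v)=1·0, αω(v)=-1·1, βω(u)=5·1; sum ≡ 0  ⇒  +1.
(a,b)_13: α=1, u≡8; β=0, v≡1 (mod 13); (8|13)=-1, (1|13)=+1; sign (−1)^0·-1^0·+1^1 = +1.
(a,b)_3: α=1, u≡1; β=-1, v≡1 (mod 3); (1|3)=+1, (1|3)=+1; sign (−1)^1·+1^-1·+1^1 = -1.
(a,b)_5: α=2, u≡4; β=1, v≡2 (mod 5); (4|5)=+1, (2|5)=-1; sign (−1)^0·+1^1·-1^2 = +1.
(a,b)_11: α=1, u≡8; β=1, v≡7 (mod 11); (8|11)=-1, (7|11)=-1; sign (−1)^1·-1^1·-1^1 = -1.
(a,b)_7: α=1, u≡4; β=1, v≡5 (mod 7); (4|7)=+1, (5|7)=-1; sign (−1)^1·+1^1·-1^1 = +1.
(a,b)_∞: sgn(6006)=+, sgn(-2310)=−, so +1.
(6006, -2310 / ℚ) ramifies at {3, 11}: a division algebra.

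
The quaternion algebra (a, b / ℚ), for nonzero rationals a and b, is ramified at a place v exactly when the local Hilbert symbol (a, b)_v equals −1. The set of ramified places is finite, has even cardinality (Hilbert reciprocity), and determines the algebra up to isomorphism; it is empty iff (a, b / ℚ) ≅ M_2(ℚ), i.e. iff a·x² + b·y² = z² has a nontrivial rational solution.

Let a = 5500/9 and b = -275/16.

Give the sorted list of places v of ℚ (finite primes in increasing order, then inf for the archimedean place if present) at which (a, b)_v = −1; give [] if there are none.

[]

Mod squares: a ≡ 55, b ≡ -11. Check v ∈ {∞, 2, 3, 5, 11}.
v=11: a=11^1·(≡3), b=11^1·(≡6) mod 11; (3|11)=+1, (6|11)=-1; (−1)^{1·1·5}·(+1)^1·(-1)^1 = +1.
v=3: a=3^-2·(≡1), b=3^0·(≡1) mod 3; (1|3)=+1, (1|3)=+1; (−1)^{-2·0·1}·(+1)^0·(+1)^-2 = +1.
v=5: a=5^3·(≡1), b=5^2·(≡4) mod 5; (1|5)=+1, (4|5)=+1; (−1)^{3·2·2}·(+1)^2·(+1)^3 = +1.
v=∞: 55 > 0 and -11 < 0  ⇒  (a,b)_∞ = +1.
v=2: v_2(a)=2, v_2(b)=-4; units ≡ 7, 5 (mod 8); ε·ε+αω+βω = 1·0+2·1+-4·0 ≡ 0  ⇒  (a,b)_2 = +1.
Ram(a, b) = ∅: the form 55·x² + -11·y² − z² is isotropic over every ℚ_v, so by Hasse–Minkowski it is isotropic over ℚ.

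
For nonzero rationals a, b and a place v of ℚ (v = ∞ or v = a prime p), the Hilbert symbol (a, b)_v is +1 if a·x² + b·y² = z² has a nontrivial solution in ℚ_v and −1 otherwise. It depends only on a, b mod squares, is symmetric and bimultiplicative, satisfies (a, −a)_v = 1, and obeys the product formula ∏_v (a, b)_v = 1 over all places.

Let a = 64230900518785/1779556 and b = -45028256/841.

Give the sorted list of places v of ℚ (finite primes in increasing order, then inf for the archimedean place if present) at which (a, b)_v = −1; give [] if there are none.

[11, 19]

Mod squares: a ≡ 13585, b ≡ -26. Check v ∈ {∞, 2, 5, 7, 11, 13, 19, 23, 29, 47}.
v=29: a=29^-2·(≡6), b=29^-2·(≡15) mod 29; (6|29)=+1, (15|29)=-1; (−1)^{-2·-2·14}·(+1)^-2·(-1)^-2 = +1.
v=23: a=23^-2·(≡7), b=23^0·(≡19) mod 23; (7|23)=-1, (19|23)=-1; (−1)^{-2·0·11}·(-1)^0·(-1)^-2 = +1.
v=19: a=19^3·(≡18), b=19^0·(≡3) mod 19; (18|19)=-1, (3|19)=-1; (−1)^{3·0·9}·(-1)^0·(-1)^3 = -1.
v=7: a=7^2·(≡3), b=7^2·(≡2) mod 7; (3|7)=-1, (2|7)=+1; (−1)^{2·2·3}·(-1)^2·(+1)^2 = +1.
v=13: a=13^1·(≡11), b=13^1·(≡11) mod 13; (11|13)=-1, (11|13)=-1; (−1)^{1·1·6}·(-1)^1·(-1)^1 = +1.
v=∞: 13585 > 0 and -26 < 0  ⇒  (a,b)_∞ = +1.
v=47: a=47^2·(≡42), b=47^2·(≡16) mod 47; (42|47)=+1, (16|47)=+1; (−1)^{2·2·23}·(+1)^2·(+1)^2 = +1.
v=5: a=5^1·(≡2), b=5^0·(≡4) mod 5; (2|5)=-1, (4|5)=+1; (−1)^{1·0·2}·(-1)^0·(+1)^1 = +1.
v=11: a=11^3·(≡3), b=11^0·(≡7) mod 11; (3|11)=+1, (7|11)=-1; (−1)^{3·0·5}·(+1)^0·(-1)^3 = -1.
v=2: v_2(a)=-2, v_2(b)=5; units ≡ 1, 3 (mod 8); ε·ε+αω+βω = 0·1+-2·1+5·0 ≡ 0  ⇒  (a,b)_2 = +1.
|Ram(13585, -26)| = 2, even; anisotropic at {11, 19}.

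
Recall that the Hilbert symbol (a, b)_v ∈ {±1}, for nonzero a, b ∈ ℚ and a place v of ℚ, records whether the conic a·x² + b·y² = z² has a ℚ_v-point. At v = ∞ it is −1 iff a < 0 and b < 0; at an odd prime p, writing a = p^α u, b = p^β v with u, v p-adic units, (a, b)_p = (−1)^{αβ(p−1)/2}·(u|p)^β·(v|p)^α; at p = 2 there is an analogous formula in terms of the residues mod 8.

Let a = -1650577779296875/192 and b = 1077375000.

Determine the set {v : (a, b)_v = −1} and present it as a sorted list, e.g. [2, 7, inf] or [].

Mod squares: a ≡ -2145, b ≡ 102. Check v ∈ {∞, 2, 3, 5, 11, 13, 17}.
v=11: a=11^3·(≡3), b=11^0·(≡9) mod 11; (3|11)=+1, (9|11)=+1; (−1)^{3·0·5}·(+1)^0·(+1)^3 = +1.
v=∞: -2145 < 0 and 102 > 0  ⇒  (a,b)_∞ = +1.
v=17: a=17^2·(≡3), b=17^1·(≡3) mod 17; (3|17)=-1, (3|17)=-1; (−1)^{2·1·8}·(-1)^1·(-1)^2 = -1.
v=2: v_2(a)=-6, v_2(b)=3; units ≡ 7, 3 (mod 8); ε·ε+αω+βω = 1·1+-6·1+3·0 ≡ 1  ⇒  (a,b)_2 = -1.
v=5: a=5^9·(≡1), b=5^6·(≡2) mod 5; (1|5)=+1, (2|5)=-1; (−1)^{9·6·2}·(+1)^6·(-1)^9 = -1.
v=3: a=3^-1·(≡2), b=3^1·(≡1) mod 3; (2|3)=-1, (1|3)=+1; (−1)^{-1·1·1}·(-1)^1·(+1)^-1 = +1.
v=13: a=13^3·(≡12), b=13^2·(≡8) mod 13; (12|13)=+1, (8|13)=-1; (−1)^{3·2·6}·(+1)^2·(-1)^3 = -1.
Ram(-2145, 102) = {2, 5, 13, 17}; no ℚ_2-point on the conic.

[2, 5, 13, 17]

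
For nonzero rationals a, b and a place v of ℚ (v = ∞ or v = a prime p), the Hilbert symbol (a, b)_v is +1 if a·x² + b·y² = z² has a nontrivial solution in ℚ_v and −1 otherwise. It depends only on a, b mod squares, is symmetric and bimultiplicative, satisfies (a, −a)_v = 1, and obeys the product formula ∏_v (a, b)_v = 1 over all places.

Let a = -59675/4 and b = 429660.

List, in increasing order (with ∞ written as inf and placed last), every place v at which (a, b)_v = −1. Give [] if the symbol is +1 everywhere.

[5, 7]

(a, b) ≡ (-2387, 11935) mod (ℚ^×)²; places V = {2, 3, 5, 7, 11, 31, ∞}.
(a,b)_31: α=1, u≡7; β=1, v≡3 (mod 31); (7|31)=+1, (3|31)=-1; sign (−1)^1·+1^1·-1^1 = +1.
(a,b)_5: α=2, u≡2; β=1, v≡2 (mod 5); (2|5)=-1, (2|5)=-1; sign (−1)^0·-1^1·-1^2 = -1.
(a,b)_3: α=0, u≡1; β=2, v≡1 (mod 3); (1|3)=+1, (1|3)=+1; sign (−1)^0·+1^2·+1^0 = +1.
(a,b)_∞: sgn(-2387)=−, sgn(11935)=+, so +1.
(a,b)_11: α=1, u≡5; β=1, v≡10 (mod 11); (5|11)=+1, (10|11)=-1; sign (−1)^1·+1^1·-1^1 = +1.
(a,b)_7: α=1, u≡2; β=1, v≡4 (mod 7); (2|7)=+1, (4|7)=+1; sign (−1)^1·+1^1·+1^1 = -1.
(a,b)_2: α=-2, β=2; u≡5, v≡7 (mod 8); ε(u)ε(v)=0·1, αω(v)=-2·0, βω(u)=2·1; sum ≡ 0  ⇒  +1.
|Ram(-2387, 11935)| = 2, even; anisotropic at {5, 7}.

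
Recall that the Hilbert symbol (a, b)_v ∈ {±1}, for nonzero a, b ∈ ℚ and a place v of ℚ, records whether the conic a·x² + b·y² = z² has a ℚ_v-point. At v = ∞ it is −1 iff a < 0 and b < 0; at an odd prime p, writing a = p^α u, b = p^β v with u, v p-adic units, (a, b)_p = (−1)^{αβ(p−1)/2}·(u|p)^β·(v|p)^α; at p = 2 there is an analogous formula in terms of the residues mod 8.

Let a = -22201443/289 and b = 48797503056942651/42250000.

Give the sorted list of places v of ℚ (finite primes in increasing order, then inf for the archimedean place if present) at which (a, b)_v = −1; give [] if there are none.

[11, 29]

Mod squares: a ≡ -20387, b ≡ 11. Check v ∈ {∞, 2, 3, 5, 11, 13, 17, 19, 29, 37}.
v=37: a=37^1·(≡12), b=37^2·(≡4) mod 37; (12|37)=+1, (4|37)=+1; (−1)^{1·2·18}·(+1)^2·(+1)^1 = +1.
v=19: a=19^1·(≡15), b=19^2·(≡9) mod 19; (15|19)=-1, (9|19)=+1; (−1)^{1·2·9}·(-1)^2·(+1)^1 = +1.
v=11: a=11^2·(≡10), b=11^5·(≡4) mod 11; (10|11)=-1, (4|11)=+1; (−1)^{2·5·5}·(-1)^5·(+1)^2 = -1.
v=29: a=29^1·(≡25), b=29^2·(≡12) mod 29; (25|29)=+1, (12|29)=-1; (−1)^{1·2·14}·(+1)^2·(-1)^1 = -1.
v=13: a=13^0·(≡3), b=13^-2·(≡5) mod 13; (3|13)=+1, (5|13)=-1; (−1)^{0·-2·6}·(+1)^-2·(-1)^0 = +1.
v=17: a=17^-2·(≡13), b=17^0·(≡10) mod 17; (13|17)=+1, (10|17)=-1; (−1)^{-2·0·8}·(+1)^0·(-1)^-2 = +1.
v=2: v_2(a)=0, v_2(b)=-4; units ≡ 5, 3 (mod 8); ε·ε+αω+βω = 0·1+0·1+-4·1 ≡ 0  ⇒  (a,b)_2 = +1.
v=5: a=5^0·(≡3), b=5^-6·(≡4) mod 5; (3|5)=-1, (4|5)=+1; (−1)^{0·-6·2}·(-1)^-6·(+1)^0 = +1.
v=3: a=3^2·(≡1), b=3^6·(≡2) mod 3; (1|3)=+1, (2|3)=-1; (−1)^{2·6·1}·(+1)^6·(-1)^2 = +1.
v=∞: -20387 < 0 and 11 > 0  ⇒  (a,b)_∞ = +1.
|Ram(-20387, 11)| = 2, even; anisotropic at {11, 29}.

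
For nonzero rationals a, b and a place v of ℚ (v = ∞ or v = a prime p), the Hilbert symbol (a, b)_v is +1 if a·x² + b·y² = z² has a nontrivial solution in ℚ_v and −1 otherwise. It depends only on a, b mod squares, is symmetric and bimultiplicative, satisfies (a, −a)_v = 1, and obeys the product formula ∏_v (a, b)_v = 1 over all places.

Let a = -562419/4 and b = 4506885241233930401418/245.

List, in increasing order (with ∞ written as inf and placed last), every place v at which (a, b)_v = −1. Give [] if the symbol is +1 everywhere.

[2, 13, 19, 23]

(a, b) ≡ (-62491, 43010) mod (ℚ^×)²; places V = {2, 3, 5, 7, 11, 13, 17, 19, 23, ∞}.
(a,b)_3: α=2, u≡2; β=8, v≡2 (mod 3); (2|3)=-1, (2|3)=-1; sign (−1)^0·-1^8·-1^2 = +1.
(a,b)_17: α=0, u≡15; β=1, v≡11 (mod 17); (15|17)=+1, (11|17)=-1; sign (−1)^0·+1^1·-1^0 = +1.
(a,b)_2: α=-2, β=1; u≡5, v≡1 (mod 8); ε(u)ε(v)=0·0, αω(v)=-2·0, βω(u)=1·1; sum ≡ 1  ⇒  -1.
(a,b)_23: α=1, u≡22; β=3, v≡11 (mod 23); (22|23)=-1, (11|23)=-1; sign (−1)^1·-1^3·-1^1 = -1.
(a,b)_11: α=1, u≡8; β=5, v≡9 (mod 11); (8|11)=-1, (9|11)=+1; sign (−1)^1·-1^5·+1^1 = +1.
(a,b)_13: α=1, u≡10; β=4, v≡11 (mod 13); (10|13)=+1, (11|13)=-1; sign (−1)^0·+1^4·-1^1 = -1.
(a,b)_7: α=0, u≡6; β=-2, v≡1 (mod 7); (6|7)=-1, (1|7)=+1; sign (−1)^0·-1^-2·+1^0 = +1.
(a,b)_5: α=0, u≡4; β=-1, v≡2 (mod 5); (4|5)=+1, (2|5)=-1; sign (−1)^0·+1^-1·-1^0 = +1.
(a,b)_19: α=1, u≡5; β=2, v≡15 (mod 19); (5|19)=+1, (15|19)=-1; sign (−1)^0·+1^2·-1^1 = -1.
(a,b)_∞: sgn(-62491)=−, sgn(43010)=+, so +1.
|Ram(-62491, 43010)| = 4, even; anisotropic at {2, 13, 19, 23}.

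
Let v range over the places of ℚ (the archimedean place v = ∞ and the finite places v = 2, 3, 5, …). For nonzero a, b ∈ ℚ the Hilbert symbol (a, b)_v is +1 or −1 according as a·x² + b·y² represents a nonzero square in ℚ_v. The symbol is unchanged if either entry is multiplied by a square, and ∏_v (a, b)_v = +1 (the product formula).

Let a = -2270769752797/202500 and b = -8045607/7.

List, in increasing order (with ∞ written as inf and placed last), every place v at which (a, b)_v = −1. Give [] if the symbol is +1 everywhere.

(a, b) ≡ (-5596213, -156009) mod (ℚ^×)²; places V = {2, 3, 5, 7, 13, 17, 19, 23, 31, 37, 41, ∞}.
(a,b)_23: α=0, u≡12; β=1, v≡3 (mod 23); (12|23)=+1, (3|23)=+1; sign (−1)^0·+1^1·+1^0 = +1.
(a,b)_31: α=1, u≡3; β=0, v≡19 (mod 31); (3|31)=-1, (19|31)=+1; sign (−1)^0·-1^0·+1^1 = +1.
(a,b)_2: α=-2, β=0; u≡3, v≡7 (mod 8); ε(u)ε(v)=1·1, αω(v)=-2·0, βω(u)=0·1; sum ≡ 1  ⇒  -1.
(a,b)_19: α=0, u≡6; β=3, v≡17 (mod 19); (6|19)=+1, (17|19)=+1; sign (−1)^0·+1^3·+1^0 = +1.
(a,b)_∞: sgn(-5596213)=−, sgn(-156009)=−, so -1.
(a,b)_17: α=1, u≡16; β=1, v≡11 (mod 17); (16|17)=+1, (11|17)=-1; sign (−1)^0·+1^1·-1^1 = -1.
(a,b)_41: α=1, u≡32; β=0, v≡4 (mod 41); (32|41)=+1, (4|41)=+1; sign (−1)^0·+1^0·+1^1 = +1.
(a,b)_37: α=1, u≡33; β=0, v≡22 (mod 37); (33|37)=+1, (22|37)=-1; sign (−1)^0·+1^0·-1^1 = -1.
(a,b)_5: α=-4, u≡2; β=0, v≡4 (mod 5); (2|5)=-1, (4|5)=+1; sign (−1)^0·-1^0·+1^-4 = +1.
(a,b)_7: α=5, u≡1; β=-1, v≡4 (mod 7); (1|7)=+1, (4|7)=+1; sign (−1)^1·+1^-1·+1^5 = -1.
(a,b)_13: α=2, u≡4; β=0, v≡4 (mod 13); (4|13)=+1, (4|13)=+1; sign (−1)^0·+1^0·+1^2 = +1.
(a,b)_3: α=-4, u≡2; β=1, v≡2 (mod 3); (2|3)=-1, (2|3)=-1; sign (−1)^0·-1^1·-1^-4 = -1.
(-5596213, -156009 / ℚ) ramifies at {2, 3, 7, 17, 37, ∞}: a division algebra.

[2, 3, 7, 17, 37, inf]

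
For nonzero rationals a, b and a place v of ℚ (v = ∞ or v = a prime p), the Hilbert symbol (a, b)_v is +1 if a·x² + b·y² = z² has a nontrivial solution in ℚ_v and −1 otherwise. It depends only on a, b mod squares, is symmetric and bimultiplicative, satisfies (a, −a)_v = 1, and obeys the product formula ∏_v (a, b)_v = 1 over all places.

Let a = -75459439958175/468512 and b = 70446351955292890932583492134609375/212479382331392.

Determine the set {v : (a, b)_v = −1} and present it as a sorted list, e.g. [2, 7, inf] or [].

[3, 17]

Mod squares: a ≡ -1326, b ≡ 15470. Check v ∈ {∞, 2, 3, 5, 7, 11, 13, 17}.
v=3: a=3^9·(≡2), b=3^6·(≡2) mod 3; (2|3)=-1, (2|3)=-1; (−1)^{9·6·1}·(-1)^6·(-1)^9 = -1.
v=7: a=7^4·(≡2), b=7^15·(≡5) mod 7; (2|7)=+1, (5|7)=-1; (−1)^{4·15·3}·(+1)^15·(-1)^4 = +1.
v=17: a=17^3·(≡14), b=17^9·(≡2) mod 17; (14|17)=-1, (2|17)=+1; (−1)^{3·9·8}·(-1)^9·(+1)^3 = -1.
v=5: a=5^2·(≡4), b=5^7·(≡4) mod 5; (4|5)=+1, (4|5)=+1; (−1)^{2·7·2}·(+1)^7·(+1)^2 = +1.
v=11: a=11^-4·(≡9), b=11^-10·(≡4) mod 11; (9|11)=+1, (4|11)=+1; (−1)^{-4·-10·5}·(+1)^-10·(+1)^-4 = +1.
v=2: v_2(a)=-5, v_2(b)=-13; units ≡ 1, 7 (mod 8); ε·ε+αω+βω = 0·1+-5·0+-13·0 ≡ 0  ⇒  (a,b)_2 = +1.
v=∞: -1326 < 0 and 15470 > 0  ⇒  (a,b)_∞ = +1.
v=13: a=13^1·(≡6), b=13^3·(≡11) mod 13; (6|13)=-1, (11|13)=-1; (−1)^{1·3·6}·(-1)^3·(-1)^1 = +1.
|Ram(-1326, 15470)| = 2, even; anisotropic at {3, 17}.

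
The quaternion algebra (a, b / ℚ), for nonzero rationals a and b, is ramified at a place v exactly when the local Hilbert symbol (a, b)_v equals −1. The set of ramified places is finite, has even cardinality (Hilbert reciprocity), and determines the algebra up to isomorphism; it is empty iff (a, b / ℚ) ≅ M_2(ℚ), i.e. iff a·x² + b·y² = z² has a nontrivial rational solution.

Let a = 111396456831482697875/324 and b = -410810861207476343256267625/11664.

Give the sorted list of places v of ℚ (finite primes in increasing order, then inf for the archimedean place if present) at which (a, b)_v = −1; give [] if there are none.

[2, 5, 7, 11, 17, 23]

Mod squares: a ≡ 327635, b ≡ -7294105. Check v ∈ {∞, 2, 3, 5, 7, 11, 13, 17, 23, 37, 41}.
v=37: a=37^3·(≡7), b=37^4·(≡25) mod 37; (7|37)=+1, (25|37)=+1; (−1)^{3·4·18}·(+1)^4·(+1)^3 = +1.
v=2: v_2(a)=-2, v_2(b)=-4; units ≡ 3, 7 (mod 8); ε·ε+αω+βω = 1·1+-2·0+-4·1 ≡ 1  ⇒  (a,b)_2 = -1.
v=23: a=23^1·(≡1), b=23^1·(≡3) mod 23; (1|23)=+1, (3|23)=+1; (−1)^{1·1·11}·(+1)^1·(+1)^1 = -1.
v=13: a=13^2·(≡12), b=13^3·(≡11) mod 13; (12|13)=+1, (11|13)=-1; (−1)^{2·3·6}·(+1)^3·(-1)^2 = +1.
v=∞: 327635 > 0 and -7294105 < 0  ⇒  (a,b)_∞ = +1.
v=11: a=11^3·(≡7), b=11^4·(≡6) mod 11; (7|11)=-1, (6|11)=-1; (−1)^{3·4·5}·(-1)^4·(-1)^3 = -1.
v=3: a=3^-4·(≡2), b=3^-6·(≡2) mod 3; (2|3)=-1, (2|3)=-1; (−1)^{-4·-6·1}·(-1)^-6·(-1)^-4 = +1.
v=7: a=7^1·(≡5), b=7^1·(≡6) mod 7; (5|7)=-1, (6|7)=-1; (−1)^{1·1·3}·(-1)^1·(-1)^1 = -1.
v=17: a=17^2·(≡6), b=17^3·(≡1) mod 17; (6|17)=-1, (1|17)=+1; (−1)^{2·3·8}·(-1)^3·(+1)^2 = -1.
v=5: a=5^3·(≡2), b=5^3·(≡1) mod 5; (2|5)=-1, (1|5)=+1; (−1)^{3·3·2}·(-1)^3·(+1)^3 = -1.
v=41: a=41^2·(≡5), b=41^3·(≡34) mod 41; (5|41)=+1, (34|41)=-1; (−1)^{2·3·20}·(+1)^3·(-1)^2 = +1.
|Ram(327635, -7294105)| = 6, even; anisotropic at {2, 5, 7, 11, 17, 23}.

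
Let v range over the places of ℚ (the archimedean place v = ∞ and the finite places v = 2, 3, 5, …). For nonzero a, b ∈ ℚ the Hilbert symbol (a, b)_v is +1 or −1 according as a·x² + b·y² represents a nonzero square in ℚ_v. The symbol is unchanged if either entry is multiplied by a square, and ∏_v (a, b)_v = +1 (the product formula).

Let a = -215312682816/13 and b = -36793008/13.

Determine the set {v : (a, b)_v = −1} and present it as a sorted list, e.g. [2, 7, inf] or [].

(a, b) ≡ (-187473, -6279) mod (ℚ^×)²; places V = {2, 3, 7, 11, 13, 19, 23, ∞}.
(a,b)_11: α=1, u≡2; β=0, v≡6 (mod 11); (2|11)=-1, (6|11)=-1; sign (−1)^0·-1^0·-1^1 = -1.
(a,b)_13: α=-1, u≡3; β=-1, v≡8 (mod 13); (3|13)=+1, (8|13)=-1; sign (−1)^0·+1^-1·-1^-1 = -1.
(a,b)_3: α=3, u≡2; β=3, v≡1 (mod 3); (2|3)=-1, (1|3)=+1; sign (−1)^1·-1^3·+1^3 = +1.
(a,b)_7: α=2, u≡1; β=1, v≡5 (mod 7); (1|7)=+1, (5|7)=-1; sign (−1)^0·+1^1·-1^2 = +1.
(a,b)_19: α=1, u≡14; β=0, v≡13 (mod 19); (14|19)=-1, (13|19)=-1; sign (−1)^0·-1^0·-1^1 = -1.
(a,b)_23: α=3, u≡11; β=3, v≡8 (mod 23); (11|23)=-1, (8|23)=+1; sign (−1)^1·-1^3·+1^3 = +1.
(a,b)_∞: sgn(-187473)=−, sgn(-6279)=−, so -1.
(a,b)_2: α=6, β=4; u≡7, v≡1 (mod 8); ε(u)ε(v)=1·0, αω(v)=6·0, βω(u)=4·0; sum ≡ 0  ⇒  +1.
(-187473, -6279 / ℚ) ramifies at {11, 13, 19, ∞}: a division algebra.

[11, 13, 19, inf]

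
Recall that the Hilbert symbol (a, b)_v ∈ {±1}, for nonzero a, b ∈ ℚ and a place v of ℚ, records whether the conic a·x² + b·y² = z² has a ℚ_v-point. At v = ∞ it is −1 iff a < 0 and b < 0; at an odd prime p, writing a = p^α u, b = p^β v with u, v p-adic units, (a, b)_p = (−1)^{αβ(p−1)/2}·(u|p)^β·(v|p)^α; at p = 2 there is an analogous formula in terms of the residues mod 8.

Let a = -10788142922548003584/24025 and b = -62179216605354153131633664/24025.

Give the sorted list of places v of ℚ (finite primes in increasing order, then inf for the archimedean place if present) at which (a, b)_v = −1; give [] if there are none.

[3, 13, 37, inf]

Mod squares: a ≡ -19, b ≡ -682539. Check v ∈ {∞, 2, 3, 5, 11, 13, 19, 23, 31, 37, 43}.
v=2: v_2(a)=8, v_2(b)=10; units ≡ 5, 5 (mod 8); ε·ε+αω+βω = 0·0+8·1+10·1 ≡ 0  ⇒  (a,b)_2 = +1.
v=31: a=31^-2·(≡6), b=31^-2·(≡19) mod 31; (6|31)=-1, (19|31)=+1; (−1)^{-2·-2·15}·(-1)^-2·(+1)^-2 = +1.
v=37: a=37^2·(≡23), b=37^3·(≡21) mod 37; (23|37)=-1, (21|37)=+1; (−1)^{2·3·18}·(-1)^3·(+1)^2 = -1.
v=19: a=19^1·(≡13), b=19^2·(≡1) mod 19; (13|19)=-1, (1|19)=+1; (−1)^{1·2·9}·(-1)^2·(+1)^1 = +1.
v=43: a=43^2·(≡35), b=43^3·(≡39) mod 43; (35|43)=+1, (39|43)=-1; (−1)^{2·3·21}·(+1)^3·(-1)^2 = +1.
v=11: a=11^2·(≡5), b=11^3·(≡6) mod 11; (5|11)=+1, (6|11)=-1; (−1)^{2·3·5}·(+1)^3·(-1)^2 = +1.
v=23: a=23^2·(≡13), b=23^2·(≡1) mod 23; (13|23)=+1, (1|23)=+1; (−1)^{2·2·11}·(+1)^2·(+1)^2 = +1.
v=13: a=13^2·(≡8), b=13^3·(≡10) mod 13; (8|13)=-1, (10|13)=+1; (−1)^{2·3·6}·(-1)^3·(+1)^2 = -1.
v=3: a=3^4·(≡2), b=3^3·(≡1) mod 3; (2|3)=-1, (1|3)=+1; (−1)^{4·3·1}·(-1)^3·(+1)^4 = -1.
v=∞: -19 < 0 and -682539 < 0  ⇒  (a,b)_∞ = -1.
v=5: a=5^-2·(≡1), b=5^-2·(≡1) mod 5; (1|5)=+1, (1|5)=+1; (−1)^{-2·-2·2}·(+1)^-2·(+1)^-2 = +1.
Ram(-19, -682539) = {3, 13, 37, ∞}; no ℚ_3-point on the conic.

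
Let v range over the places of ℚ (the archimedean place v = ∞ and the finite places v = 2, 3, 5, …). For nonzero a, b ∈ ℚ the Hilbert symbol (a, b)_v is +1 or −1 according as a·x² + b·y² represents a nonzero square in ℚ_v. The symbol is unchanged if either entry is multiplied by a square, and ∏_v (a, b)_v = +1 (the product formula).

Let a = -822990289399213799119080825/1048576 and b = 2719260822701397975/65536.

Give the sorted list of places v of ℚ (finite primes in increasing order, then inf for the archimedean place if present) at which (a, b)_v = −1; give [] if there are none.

(a, b) ≡ (-211497, 159) mod (ℚ^×)²; places V = {2, 3, 5, 7, 11, 13, 17, 29, 53, ∞}.
(a,b)_3: α=5, u≡1; β=1, v≡2 (mod 3); (1|3)=+1, (2|3)=-1; sign (−1)^1·+1^1·-1^5 = +1.
(a,b)_11: α=3, u≡4; β=2, v≡9 (mod 11); (4|11)=+1, (9|11)=+1; sign (−1)^0·+1^2·+1^3 = +1.
(a,b)_∞: sgn(-211497)=−, sgn(159)=+, so +1.
(a,b)_53: α=4, u≡8; β=3, v≡18 (mod 53); (8|53)=-1, (18|53)=-1; sign (−1)^0·-1^3·-1^4 = -1.
(a,b)_17: α=3, u≡5; β=2, v≡7 (mod 17); (5|17)=-1, (7|17)=-1; sign (−1)^0·-1^2·-1^3 = -1.
(a,b)_29: α=3, u≡8; β=2, v≡14 (mod 29); (8|29)=-1, (14|29)=-1; sign (−1)^0·-1^2·-1^3 = -1.
(a,b)_7: α=2, u≡1; β=2, v≡3 (mod 7); (1|7)=+1, (3|7)=-1; sign (−1)^0·+1^2·-1^2 = +1.
(a,b)_2: α=-20, β=-16; u≡7, v≡7 (mod 8); ε(u)ε(v)=1·1, αω(v)=-20·0, βω(u)=-16·0; sum ≡ 1  ⇒  -1.
(a,b)_13: α=3, u≡2; β=2, v≡12 (mod 13); (2|13)=-1, (12|13)=+1; sign (−1)^0·-1^2·+1^3 = +1.
(a,b)_5: α=2, u≡2; β=2, v≡4 (mod 5); (2|5)=-1, (4|5)=+1; sign (−1)^0·-1^2·+1^2 = +1.
|Ram(-211497, 159)| = 4, even; anisotropic at {2, 17, 29, 53}.

[2, 17, 29, 53]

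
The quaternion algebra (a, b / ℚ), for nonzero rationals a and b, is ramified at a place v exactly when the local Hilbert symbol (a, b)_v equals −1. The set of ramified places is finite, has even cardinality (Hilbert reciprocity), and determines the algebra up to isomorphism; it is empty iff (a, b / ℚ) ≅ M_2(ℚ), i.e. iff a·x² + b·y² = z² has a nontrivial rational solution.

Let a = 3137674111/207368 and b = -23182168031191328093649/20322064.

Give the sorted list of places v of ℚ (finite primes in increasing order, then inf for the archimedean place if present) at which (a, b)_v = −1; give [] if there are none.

(a, b) ≡ (306878, -100529) mod (ℚ^×)²; places V = {2, 3, 7, 11, 13, 19, 23, 29, 37, ∞}.
(a,b)_29: α=1, u≡19; β=4, v≡15 (mod 29); (19|29)=-1, (15|29)=-1; sign (−1)^0·-1^4·-1^1 = -1.
(a,b)_2: α=-3, β=-4; u≡7, v≡7 (mod 8); ε(u)ε(v)=1·1, αω(v)=-3·0, βω(u)=-4·0; sum ≡ 1  ⇒  -1.
(a,b)_37: α=1, u≡13; β=1, v≡27 (mod 37); (13|37)=-1, (27|37)=+1; sign (−1)^0·-1^1·+1^1 = -1.
(a,b)_∞: sgn(306878)=+, sgn(-100529)=−, so +1.
(a,b)_11: α=3, u≡10; β=9, v≡10 (mod 11); (10|11)=-1, (10|11)=-1; sign (−1)^1·-1^9·-1^3 = -1.
(a,b)_7: α=-2, u≡3; β=-4, v≡6 (mod 7); (3|7)=-1, (6|7)=-1; sign (−1)^0·-1^-4·-1^-2 = +1.
(a,b)_13: α=3, u≡7; β=3, v≡2 (mod 13); (7|13)=-1, (2|13)=-1; sign (−1)^0·-1^3·-1^3 = +1.
(a,b)_23: α=-2, u≡12; β=-2, v≡13 (mod 23); (12|23)=+1, (13|23)=+1; sign (−1)^0·+1^-2·+1^-2 = +1.
(a,b)_19: α=0, u≡16; β=1, v≡13 (mod 19); (16|19)=+1, (13|19)=-1; sign (−1)^0·+1^1·-1^0 = +1.
(a,b)_3: α=0, u≡2; β=2, v≡1 (mod 3); (2|3)=-1, (1|3)=+1; sign (−1)^0·-1^2·+1^0 = +1.
(306878, -100529 / ℚ) ramifies at {2, 11, 29, 37}: a division algebra.

[2, 11, 29, 37]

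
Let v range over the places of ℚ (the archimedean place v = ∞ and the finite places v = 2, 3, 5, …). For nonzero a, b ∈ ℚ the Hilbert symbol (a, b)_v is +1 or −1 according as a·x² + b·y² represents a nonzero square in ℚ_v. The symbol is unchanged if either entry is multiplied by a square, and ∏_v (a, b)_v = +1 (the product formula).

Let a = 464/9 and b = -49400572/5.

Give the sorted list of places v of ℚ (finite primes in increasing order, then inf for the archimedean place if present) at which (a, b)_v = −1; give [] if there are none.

[17, 29, 41, 47]

Mod squares: a ≡ 29, b ≡ -61750715. Check v ∈ {∞, 2, 3, 5, 13, 17, 29, 41, 47}.
v=13: a=13^0·(≡1), b=13^1·(≡5) mod 13; (1|13)=+1, (5|13)=-1; (−1)^{0·1·6}·(+1)^1·(-1)^0 = +1.
v=41: a=41^0·(≡6), b=41^1·(≡36) mod 41; (6|41)=-1, (36|41)=+1; (−1)^{0·1·20}·(-1)^1·(+1)^0 = -1.
v=5: a=5^0·(≡1), b=5^-1·(≡3) mod 5; (1|5)=+1, (3|5)=-1; (−1)^{0·-1·2}·(+1)^-1·(-1)^0 = +1.
v=17: a=17^0·(≡10), b=17^1·(≡6) mod 17; (10|17)=-1, (6|17)=-1; (−1)^{0·1·8}·(-1)^1·(-1)^0 = -1.
v=29: a=29^1·(≡5), b=29^1·(≡10) mod 29; (5|29)=+1, (10|29)=-1; (−1)^{1·1·14}·(+1)^1·(-1)^1 = -1.
v=47: a=47^0·(≡15), b=47^1·(≡44) mod 47; (15|47)=-1, (44|47)=-1; (−1)^{0·1·23}·(-1)^1·(-1)^0 = -1.
v=2: v_2(a)=4, v_2(b)=2; units ≡ 5, 5 (mod 8); ε·ε+αω+βω = 0·0+4·1+2·1 ≡ 0  ⇒  (a,b)_2 = +1.
v=3: a=3^-2·(≡2), b=3^0·(≡1) mod 3; (2|3)=-1, (1|3)=+1; (−1)^{-2·0·1}·(-1)^0·(+1)^-2 = +1.
v=∞: 29 > 0 and -61750715 < 0  ⇒  (a,b)_∞ = +1.
(29, -61750715 / ℚ) ramifies at {17, 29, 41, 47}: a division algebra.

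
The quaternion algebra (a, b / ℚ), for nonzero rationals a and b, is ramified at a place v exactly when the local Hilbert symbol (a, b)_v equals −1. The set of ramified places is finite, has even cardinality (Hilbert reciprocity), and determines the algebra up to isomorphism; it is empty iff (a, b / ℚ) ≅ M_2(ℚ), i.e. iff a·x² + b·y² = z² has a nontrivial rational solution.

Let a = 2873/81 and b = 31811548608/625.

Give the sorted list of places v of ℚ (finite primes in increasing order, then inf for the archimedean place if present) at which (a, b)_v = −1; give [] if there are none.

[7, 17, 29, 37]

Mod squares: a ≡ 17, b ≡ 6136487. Check v ∈ {∞, 2, 3, 5, 7, 13, 17, 19, 29, 37, 43}.
v=37: a=37^0·(≡14), b=37^1·(≡20) mod 37; (14|37)=-1, (20|37)=-1; (−1)^{0·1·18}·(-1)^1·(-1)^0 = -1.
v=3: a=3^-4·(≡2), b=3^4·(≡2) mod 3; (2|3)=-1, (2|3)=-1; (−1)^{-4·4·1}·(-1)^4·(-1)^-4 = +1.
v=∞: 17 > 0 and 6136487 > 0  ⇒  (a,b)_∞ = +1.
v=29: a=29^0·(≡19), b=29^1·(≡8) mod 29; (19|29)=-1, (8|29)=-1; (−1)^{0·1·14}·(-1)^1·(-1)^0 = -1.
v=5: a=5^0·(≡3), b=5^-4·(≡3) mod 5; (3|5)=-1, (3|5)=-1; (−1)^{0·-4·2}·(-1)^-4·(-1)^0 = +1.
v=17: a=17^1·(≡13), b=17^0·(≡12) mod 17; (13|17)=+1, (12|17)=-1; (−1)^{1·0·8}·(+1)^0·(-1)^1 = -1.
v=2: v_2(a)=0, v_2(b)=6; units ≡ 1, 7 (mod 8); ε·ε+αω+βω = 0·1+0·0+6·0 ≡ 0  ⇒  (a,b)_2 = +1.
v=7: a=7^0·(≡6), b=7^1·(≡6) mod 7; (6|7)=-1, (6|7)=-1; (−1)^{0·1·3}·(-1)^1·(-1)^0 = -1.
v=19: a=19^0·(≡16), b=19^1·(≡7) mod 19; (16|19)=+1, (7|19)=+1; (−1)^{0·1·9}·(+1)^1·(+1)^0 = +1.
v=13: a=13^2·(≡10), b=13^0·(≡8) mod 13; (10|13)=+1, (8|13)=-1; (−1)^{2·0·6}·(+1)^0·(-1)^2 = +1.
v=43: a=43^0·(≡36), b=43^1·(≡1) mod 43; (36|43)=+1, (1|43)=+1; (−1)^{0·1·21}·(+1)^1·(+1)^0 = +1.
(17, 6136487 / ℚ) ramifies at {7, 17, 29, 37}: a division algebra.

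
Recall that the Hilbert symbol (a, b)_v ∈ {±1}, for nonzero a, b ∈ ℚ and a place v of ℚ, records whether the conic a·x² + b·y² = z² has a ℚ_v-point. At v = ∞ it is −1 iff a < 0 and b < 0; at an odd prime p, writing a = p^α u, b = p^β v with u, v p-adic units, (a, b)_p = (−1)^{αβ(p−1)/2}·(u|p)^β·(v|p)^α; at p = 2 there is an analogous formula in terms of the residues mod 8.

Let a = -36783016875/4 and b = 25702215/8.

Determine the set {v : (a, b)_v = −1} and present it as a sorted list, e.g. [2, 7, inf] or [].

[2, 3, 5, 11]

Mod squares: a ≡ -187, b ≡ 30. Check v ∈ {∞, 2, 3, 5, 7, 11, 17}.
v=7: a=7^0·(≡1), b=7^2·(≡4) mod 7; (1|7)=+1, (4|7)=+1; (−1)^{0·2·3}·(+1)^2·(+1)^0 = +1.
v=3: a=3^2·(≡2), b=3^1·(≡1) mod 3; (2|3)=-1, (1|3)=+1; (−1)^{2·1·1}·(-1)^1·(+1)^2 = -1.
v=∞: -187 < 0 and 30 > 0  ⇒  (a,b)_∞ = +1.
v=11: a=11^3·(≡4), b=11^2·(≡2) mod 11; (4|11)=+1, (2|11)=-1; (−1)^{3·2·5}·(+1)^2·(-1)^3 = -1.
v=17: a=17^3·(≡11), b=17^2·(≡1) mod 17; (11|17)=-1, (1|17)=+1; (−1)^{3·2·8}·(-1)^2·(+1)^3 = +1.
v=2: v_2(a)=-2, v_2(b)=-3; units ≡ 5, 7 (mod 8); ε·ε+αω+βω = 0·1+-2·0+-3·1 ≡ 1  ⇒  (a,b)_2 = -1.
v=5: a=5^4·(≡2), b=5^1·(≡1) mod 5; (2|5)=-1, (1|5)=+1; (−1)^{4·1·2}·(-1)^1·(+1)^4 = -1.
(-187, 30 / ℚ) ramifies at {2, 3, 5, 11}: a division algebra.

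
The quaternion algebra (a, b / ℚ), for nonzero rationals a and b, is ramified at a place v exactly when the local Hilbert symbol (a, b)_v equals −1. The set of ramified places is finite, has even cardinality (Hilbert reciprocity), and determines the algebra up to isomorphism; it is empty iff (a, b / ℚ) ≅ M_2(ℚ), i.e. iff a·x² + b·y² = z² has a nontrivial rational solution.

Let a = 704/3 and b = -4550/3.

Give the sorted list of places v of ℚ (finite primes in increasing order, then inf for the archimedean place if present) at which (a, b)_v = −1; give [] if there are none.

[7, 13]

(a, b) ≡ (33, -546) mod (ℚ^×)²; places V = {2, 3, 5, 7, 11, 13, ∞}.
(a,b)_3: α=-1, u≡2; β=-1, v≡1 (mod 3); (2|3)=-1, (1|3)=+1; sign (−1)^1·-1^-1·+1^-1 = +1.
(a,b)_7: α=0, u≡6; β=1, v≡5 (mod 7); (6|7)=-1, (5|7)=-1; sign (−1)^0·-1^1·-1^0 = -1.
(a,b)_2: α=6, β=1; u≡1, v≡7 (mod 8); ε(u)ε(v)=0·1, αω(v)=6·0, βω(u)=1·0; sum ≡ 0  ⇒  +1.
(a,b)_5: α=0, u≡3; β=2, v≡1 (mod 5); (3|5)=-1, (1|5)=+1; sign (−1)^0·-1^2·+1^0 = +1.
(a,b)_13: α=0, u≡5; β=1, v≡9 (mod 13); (5|13)=-1, (9|13)=+1; sign (−1)^0·-1^1·+1^0 = -1.
(a,b)_∞: sgn(33)=+, sgn(-546)=−, so +1.
(a,b)_11: α=1, u≡3; β=0, v≡5 (mod 11); (3|11)=+1, (5|11)=+1; sign (−1)^0·+1^0·+1^1 = +1.
Ram(33, -546) = {7, 13}; no ℚ_7-point on the conic.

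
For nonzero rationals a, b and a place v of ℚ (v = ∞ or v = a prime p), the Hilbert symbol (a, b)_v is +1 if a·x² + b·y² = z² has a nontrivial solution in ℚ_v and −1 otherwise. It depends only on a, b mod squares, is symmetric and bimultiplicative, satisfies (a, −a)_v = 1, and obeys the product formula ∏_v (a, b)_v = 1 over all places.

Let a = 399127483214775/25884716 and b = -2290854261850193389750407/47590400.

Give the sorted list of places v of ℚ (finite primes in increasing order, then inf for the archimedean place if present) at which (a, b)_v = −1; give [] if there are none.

[7, 23]

Mod squares: a ≡ 196581, b ≡ -77. Check v ∈ {∞, 2, 3, 5, 7, 11, 13, 17, 23, 37, 41, 59}.
v=13: a=13^-2·(≡5), b=13^-2·(≡12) mod 13; (5|13)=-1, (12|13)=+1; (−1)^{-2·-2·6}·(-1)^-2·(+1)^-2 = +1.
v=3: a=3^13·(≡1), b=3^18·(≡1) mod 3; (1|3)=+1, (1|3)=+1; (−1)^{13·18·1}·(+1)^18·(+1)^13 = +1.
v=37: a=37^1·(≡22), b=37^2·(≡25) mod 37; (22|37)=-1, (25|37)=+1; (−1)^{1·2·18}·(-1)^2·(+1)^1 = +1.
v=2: v_2(a)=-2, v_2(b)=-10; units ≡ 5, 3 (mod 8); ε·ε+αω+βω = 0·1+-2·1+-10·1 ≡ 0  ⇒  (a,b)_2 = +1.
v=∞: 196581 > 0 and -77 < 0  ⇒  (a,b)_∞ = +1.
v=7: a=7^1·(≡5), b=7^5·(≡6) mod 7; (5|7)=-1, (6|7)=-1; (−1)^{1·5·3}·(-1)^5·(-1)^1 = -1.
v=11: a=11^-1·(≡6), b=11^-1·(≡4) mod 11; (6|11)=-1, (4|11)=+1; (−1)^{-1·-1·5}·(-1)^-1·(+1)^-1 = +1.
v=41: a=41^2·(≡15), b=41^2·(≡8) mod 41; (15|41)=-1, (8|41)=+1; (−1)^{2·2·20}·(-1)^2·(+1)^2 = +1.
v=17: a=17^0·(≡14), b=17^2·(≡9) mod 17; (14|17)=-1, (9|17)=+1; (−1)^{0·2·8}·(-1)^2·(+1)^0 = +1.
v=5: a=5^2·(≡1), b=5^-2·(≡3) mod 5; (1|5)=+1, (3|5)=-1; (−1)^{2·-2·2}·(+1)^-2·(-1)^2 = +1.
v=23: a=23^1·(≡17), b=23^2·(≡7) mod 23; (17|23)=-1, (7|23)=-1; (−1)^{1·2·11}·(-1)^2·(-1)^1 = -1.
v=59: a=59^-2·(≡47), b=59^0·(≡29) mod 59; (47|59)=-1, (29|59)=+1; (−1)^{-2·0·29}·(-1)^0·(+1)^-2 = +1.
|Ram(196581, -77)| = 2, even; anisotropic at {7, 23}.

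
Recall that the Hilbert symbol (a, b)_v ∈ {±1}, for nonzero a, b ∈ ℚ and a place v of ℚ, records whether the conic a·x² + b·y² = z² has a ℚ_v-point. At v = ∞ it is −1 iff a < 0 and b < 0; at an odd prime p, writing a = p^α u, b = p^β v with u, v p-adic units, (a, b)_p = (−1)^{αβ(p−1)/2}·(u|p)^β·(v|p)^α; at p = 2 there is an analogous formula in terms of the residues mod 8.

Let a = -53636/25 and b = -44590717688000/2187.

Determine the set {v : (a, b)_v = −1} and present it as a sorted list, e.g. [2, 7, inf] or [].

[2, 11, 53, inf]

Mod squares: a ≡ -13409, b ≡ -465. Check v ∈ {∞, 2, 3, 5, 11, 23, 31, 53}.
v=3: a=3^0·(≡1), b=3^-7·(≡1) mod 3; (1|3)=+1, (1|3)=+1; (−1)^{0·-7·1}·(+1)^-7·(+1)^0 = +1.
v=23: a=23^1·(≡7), b=23^2·(≡12) mod 23; (7|23)=-1, (12|23)=+1; (−1)^{1·2·11}·(-1)^2·(+1)^1 = +1.
v=31: a=31^0·(≡1), b=31^1·(≡28) mod 31; (1|31)=+1, (28|31)=+1; (−1)^{0·1·15}·(+1)^1·(+1)^0 = +1.
v=53: a=53^1·(≡21), b=53^2·(≡48) mod 53; (21|53)=-1, (48|53)=-1; (−1)^{1·2·26}·(-1)^2·(-1)^1 = -1.
v=11: a=11^1·(≡10), b=11^2·(≡10) mod 11; (10|11)=-1, (10|11)=-1; (−1)^{1·2·5}·(-1)^2·(-1)^1 = -1.
v=2: v_2(a)=2, v_2(b)=6; units ≡ 7, 7 (mod 8); ε·ε+αω+βω = 1·1+2·0+6·0 ≡ 1  ⇒  (a,b)_2 = -1.
v=5: a=5^-2·(≡4), b=5^3·(≡3) mod 5; (4|5)=+1, (3|5)=-1; (−1)^{-2·3·2}·(+1)^3·(-1)^-2 = +1.
v=∞: -13409 < 0 and -465 < 0  ⇒  (a,b)_∞ = -1.
(-13409, -465 / ℚ) ramifies at {2, 11, 53, ∞}: a division algebra.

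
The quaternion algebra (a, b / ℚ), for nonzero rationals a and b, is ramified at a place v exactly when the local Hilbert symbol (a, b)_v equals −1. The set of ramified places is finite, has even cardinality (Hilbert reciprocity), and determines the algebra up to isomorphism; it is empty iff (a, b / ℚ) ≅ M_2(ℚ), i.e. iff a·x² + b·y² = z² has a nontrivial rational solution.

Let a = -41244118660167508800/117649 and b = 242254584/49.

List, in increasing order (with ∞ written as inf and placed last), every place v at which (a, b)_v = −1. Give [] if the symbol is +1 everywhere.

Mod squares: a ≡ -253, b ≡ 55614. Check v ∈ {∞, 2, 3, 5, 7, 11, 13, 23, 31}.
v=∞: -253 < 0 and 55614 > 0  ⇒  (a,b)_∞ = +1.
v=23: a=23^3·(≡3), b=23^1·(≡9) mod 23; (3|23)=+1, (9|23)=+1; (−1)^{3·1·11}·(+1)^1·(+1)^3 = -1.
v=13: a=13^2·(≡8), b=13^1·(≡4) mod 13; (8|13)=-1, (4|13)=+1; (−1)^{2·1·6}·(-1)^1·(+1)^2 = -1.
v=7: a=7^-6·(≡6), b=7^-2·(≡5) mod 7; (6|7)=-1, (5|7)=-1; (−1)^{-6·-2·3}·(-1)^-2·(-1)^-6 = +1.
v=11: a=11^5·(≡8), b=11^2·(≡1) mod 11; (8|11)=-1, (1|11)=+1; (−1)^{5·2·5}·(-1)^2·(+1)^5 = +1.
v=31: a=31^2·(≡24), b=31^1·(≡24) mod 31; (24|31)=-1, (24|31)=-1; (−1)^{2·1·15}·(-1)^1·(-1)^2 = -1.
v=3: a=3^4·(≡2), b=3^3·(≡1) mod 3; (2|3)=-1, (1|3)=+1; (−1)^{4·3·1}·(-1)^3·(+1)^4 = -1.
v=2: v_2(a)=6, v_2(b)=3; units ≡ 3, 7 (mod 8); ε·ε+αω+βω = 1·1+6·0+3·1 ≡ 0  ⇒  (a,b)_2 = +1.
v=5: a=5^2·(≡2), b=5^0·(≡1) mod 5; (2|5)=-1, (1|5)=+1; (−1)^{2·0·2}·(-1)^0·(+1)^2 = +1.
|Ram(-253, 55614)| = 4, even; anisotropic at {3, 13, 23, 31}.

[3, 13, 23, 31]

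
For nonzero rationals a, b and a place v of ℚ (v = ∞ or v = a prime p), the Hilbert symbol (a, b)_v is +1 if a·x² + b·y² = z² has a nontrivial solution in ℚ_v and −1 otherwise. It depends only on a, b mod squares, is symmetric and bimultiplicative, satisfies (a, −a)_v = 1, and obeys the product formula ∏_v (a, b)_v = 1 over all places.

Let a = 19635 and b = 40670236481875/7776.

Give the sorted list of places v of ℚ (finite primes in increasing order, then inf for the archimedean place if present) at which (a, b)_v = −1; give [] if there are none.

[2, 3, 11, 13]

(a, b) ≡ (19635, 546) mod (ℚ^×)²; places V = {2, 3, 5, 7, 11, 13, 17, ∞}.
(a,b)_17: α=1, u≡16; β=2, v≡4 (mod 17); (16|17)=+1, (4|17)=+1; sign (−1)^0·+1^2·+1^1 = +1.
(a,b)_7: α=1, u≡5; β=1, v≡2 (mod 7); (5|7)=-1, (2|7)=+1; sign (−1)^1·-1^1·+1^1 = +1.
(a,b)_∞: sgn(19635)=+, sgn(546)=+, so +1.
(a,b)_3: α=1, u≡2; β=-5, v≡2 (mod 3); (2|3)=-1, (2|3)=-1; sign (−1)^1·-1^-5·-1^1 = -1.
(a,b)_11: α=1, u≡3; β=4, v≡6 (mod 11); (3|11)=+1, (6|11)=-1; sign (−1)^0·+1^4·-1^1 = -1.
(a,b)_5: α=1, u≡2; β=4, v≡1 (mod 5); (2|5)=-1, (1|5)=+1; sign (−1)^0·-1^4·+1^1 = +1.
(a,b)_2: α=0, β=-5; u≡3, v≡1 (mod 8); ε(u)ε(v)=1·0, αω(v)=0·0, βω(u)=-5·1; sum ≡ 1  ⇒  -1.
(a,b)_13: α=0, u≡5; β=3, v≡12 (mod 13); (5|13)=-1, (12|13)=+1; sign (−1)^0·-1^3·+1^0 = -1.
|Ram(19635, 546)| = 4, even; anisotropic at {2, 3, 11, 13}.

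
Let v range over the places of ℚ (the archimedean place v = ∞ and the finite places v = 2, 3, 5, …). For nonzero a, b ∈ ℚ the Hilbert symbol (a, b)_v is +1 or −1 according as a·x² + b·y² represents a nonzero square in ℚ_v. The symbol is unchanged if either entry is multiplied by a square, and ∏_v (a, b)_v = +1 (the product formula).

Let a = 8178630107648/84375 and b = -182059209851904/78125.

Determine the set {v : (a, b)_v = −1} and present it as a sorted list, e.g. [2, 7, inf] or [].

[3, 19]

Mod squares: a ≡ 1009470, b ≡ -805. Check v ∈ {∞, 2, 3, 5, 7, 11, 13, 19, 23, 53}.
v=53: a=53^2·(≡33), b=53^2·(≡36) mod 53; (33|53)=-1, (36|53)=+1; (−1)^{2·2·26}·(-1)^2·(+1)^2 = +1.
v=11: a=11^1·(≡6), b=11^2·(≡3) mod 11; (6|11)=-1, (3|11)=+1; (−1)^{1·2·5}·(-1)^2·(+1)^1 = +1.
v=2: v_2(a)=9, v_2(b)=10; units ≡ 7, 3 (mod 8); ε·ε+αω+βω = 1·1+9·1+10·0 ≡ 0  ⇒  (a,b)_2 = +1.
v=13: a=13^2·(≡5), b=13^0·(≡12) mod 13; (5|13)=-1, (12|13)=+1; (−1)^{2·0·6}·(-1)^0·(+1)^2 = +1.
v=19: a=19^1·(≡6), b=19^2·(≡13) mod 19; (6|19)=+1, (13|19)=-1; (−1)^{1·2·9}·(+1)^2·(-1)^1 = -1.
v=23: a=23^1·(≡16), b=23^1·(≡17) mod 23; (16|23)=+1, (17|23)=-1; (−1)^{1·1·11}·(+1)^1·(-1)^1 = +1.
v=∞: 1009470 > 0 and -805 < 0  ⇒  (a,b)_∞ = +1.
v=7: a=7^1·(≡6), b=7^1·(≡1) mod 7; (6|7)=-1, (1|7)=+1; (−1)^{1·1·3}·(-1)^1·(+1)^1 = +1.
v=5: a=5^-5·(≡4), b=5^-7·(≡1) mod 5; (4|5)=+1, (1|5)=+1; (−1)^{-5·-7·2}·(+1)^-7·(+1)^-5 = +1.
v=3: a=3^-3·(≡1), b=3^2·(≡2) mod 3; (1|3)=+1, (2|3)=-1; (−1)^{-3·2·1}·(+1)^2·(-1)^-3 = -1.
(1009470, -805 / ℚ) ramifies at {3, 19}: a division algebra.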